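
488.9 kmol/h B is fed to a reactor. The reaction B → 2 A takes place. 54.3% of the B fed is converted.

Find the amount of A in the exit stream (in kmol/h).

531 kmol/h

B reacted = 0.543 × 488.9 = 265.5 kmol/h; ν_B = −1, so ξ = 265.5/1 = 265.5 kmol/h.
Outlet amounts (n = n₀ + ν ξ):
  B: 488.9 − 1(265.5) = 223.4
  A: 0 + 2(265.5) = 530.9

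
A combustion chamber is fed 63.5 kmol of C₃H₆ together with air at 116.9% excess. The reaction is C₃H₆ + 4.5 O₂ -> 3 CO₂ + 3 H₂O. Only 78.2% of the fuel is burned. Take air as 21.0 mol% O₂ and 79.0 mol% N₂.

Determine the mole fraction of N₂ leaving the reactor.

Stoichiometric O₂ = 4.5 × 63.5 = 285.8 kmol; O₂ fed = 285.8 × 2.169 = 619.8 kmol.
N₂ fed = 619.8 × 79/21 = 2332 kmol.
Fuel reacted = 0.782 × 63.5 → ξ = 49.66 kmol.
Outlet (n = n₀ + ν ξ):
  C₃H₆: 63.5 − 1(49.66) = 13.84
  O₂: 619.8 − 4.5(49.66) = 396.3
  N₂: 2332 (inert)
  CO₂: 0 + 3(49.66) = 149
  H₂O: 0 + 3(49.66) = 149
Total out = 3040 kmol; y_N₂ = 2332 / 3040 = 0.767.

0.767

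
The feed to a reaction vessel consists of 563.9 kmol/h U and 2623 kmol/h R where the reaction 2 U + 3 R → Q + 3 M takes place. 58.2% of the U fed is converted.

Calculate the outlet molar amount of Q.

U reacted = 0.582 × 563.9 = 328.2 kmol/h; ν_U = −2, so ξ = 328.2/2 = 164.1 kmol/h.
Outlet amounts (n = n₀ + ν ξ):
  U: 563.9 − 2(164.1) = 235.7
  R: 2623 − 3(164.1) = 2131
  Q: 0 + 1(164.1) = 164.1
  M: 0 + 3(164.1) = 492.3

164 kmol/h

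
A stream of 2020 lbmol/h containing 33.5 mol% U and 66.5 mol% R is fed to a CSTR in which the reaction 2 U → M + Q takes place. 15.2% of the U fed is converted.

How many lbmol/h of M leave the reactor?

U reacted = 0.152 × 676.7 = 102.9 lbmol/h; ν_U = −2, so ξ = 102.9/2 = 51.43 lbmol/h.
Outlet amounts (n = n₀ + ν ξ):
  U: 676.7 − 2(51.43) = 573.8
  M: 0 + 1(51.43) = 51.43
  Q: 0 + 1(51.43) = 51.43
  R: 1343 (inert)

51.4 lbmol/h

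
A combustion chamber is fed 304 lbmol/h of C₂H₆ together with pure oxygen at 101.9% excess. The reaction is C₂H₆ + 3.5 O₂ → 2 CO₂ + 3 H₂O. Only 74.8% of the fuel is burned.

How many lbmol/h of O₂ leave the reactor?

Stoichiometric O₂ = 3.5 × 304 = 1064 lbmol/h; O₂ fed = 1064 × 2.019 = 2148 lbmol/h.
Fuel reacted = 0.748 × 304 → ξ = 227.4 lbmol/h.
Outlet (n = n₀ + ν ξ):
  C₂H₆: 304 − 1(227.4) = 76.61
  O₂: 2148 − 3.5(227.4) = 1352
  CO₂: 0 + 2(227.4) = 454.8
  H₂O: 0 + 3(227.4) = 682.2

1350 lbmol/h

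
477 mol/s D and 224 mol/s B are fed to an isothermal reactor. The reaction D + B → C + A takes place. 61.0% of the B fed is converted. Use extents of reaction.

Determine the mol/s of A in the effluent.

B reacted = 0.61 × 224 = 136.6 mol/s; ν_B = −1, so ξ = 136.6/1 = 136.6 mol/s.
Outlet amounts (n = n₀ + ν ξ):
  D: 477 − 1(136.6) = 340.4
  B: 224 − 1(136.6) = 87.36
  C: 0 + 1(136.6) = 136.6
  A: 0 + 1(136.6) = 136.6

137 mol/s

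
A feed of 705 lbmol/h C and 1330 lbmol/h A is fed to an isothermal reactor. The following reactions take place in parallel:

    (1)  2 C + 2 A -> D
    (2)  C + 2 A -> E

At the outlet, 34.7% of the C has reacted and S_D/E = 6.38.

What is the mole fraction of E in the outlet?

Conversion of C: C consumed = 0.347 × 705 = 244.6 lbmol/h = 2ξ₁ + 1ξ₂.
Selectivity: 1ξ₁ / (1ξ₂) = 6.38 → ξ₁ = 6.38 ξ₂.
Substitute: (2·6.38 + 1) ξ₂ = 244.6 → ξ₂ = 17.78 lbmol/h, ξ₁ = 113.4 lbmol/h.
Outlet amounts (n = n₀ + Σ ν·ξ):
  C: 705 − 2(113.4) − 1(17.78) = 460.4
  A: 1330 − 2(113.4) − 2(17.78) = 1068
  D: 0 + 1(113.4) = 113.4
  E: 0 + 1(17.78) = 17.78
Total out = 1659 lbmol/h; y_E = 17.78 / 1659 = 0.01072.

0.0107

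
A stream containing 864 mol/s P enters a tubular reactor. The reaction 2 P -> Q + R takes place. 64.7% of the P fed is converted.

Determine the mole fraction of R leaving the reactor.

P reacted = 0.647 × 864 = 559 mol/s; ν_P = −2, so ξ = 559/2 = 279.5 mol/s.
Outlet amounts (n = n₀ + ν ξ):
  P: 864 − 2(279.5) = 305
  Q: 0 + 1(279.5) = 279.5
  R: 0 + 1(279.5) = 279.5
Total out = 864 mol/s; y_R = 279.5 / 864 = 0.3235.

0.324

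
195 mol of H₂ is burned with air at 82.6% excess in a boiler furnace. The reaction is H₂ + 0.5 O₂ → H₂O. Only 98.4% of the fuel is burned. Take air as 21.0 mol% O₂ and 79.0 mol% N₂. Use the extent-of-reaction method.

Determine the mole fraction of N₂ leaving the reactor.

Stoichiometric O₂ = 0.5 × 195 = 97.5 mol; O₂ fed = 97.5 × 1.826 = 178 mol.
N₂ fed = 178 × 79/21 = 669.8 mol.
Fuel reacted = 0.984 × 195 → ξ = 191.9 mol.
Outlet (n = n₀ + ν ξ):
  H₂: 195 − 1(191.9) = 3.12
  O₂: 178 − 0.5(191.9) = 82.09
  N₂: 669.8 (inert)
  H₂O: 0 + 1(191.9) = 191.9
Total out = 946.8 mol; y_N₂ = 669.8 / 946.8 = 0.7073.

0.707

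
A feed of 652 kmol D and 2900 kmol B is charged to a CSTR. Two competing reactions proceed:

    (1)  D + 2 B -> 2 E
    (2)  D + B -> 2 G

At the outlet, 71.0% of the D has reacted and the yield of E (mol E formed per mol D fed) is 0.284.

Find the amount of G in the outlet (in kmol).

741 kmol

Yield of E: 2ξ₁ / 652 = 0.284 → ξ₁ = 92.58 kmol.
Conversion of D: 1ξ₁ + 1ξ₂ = 0.71 × 652 = 462.9 → ξ₂ = 370.3 kmol.
Outlet amounts (n = n₀ + Σ ν·ξ):
  D: 652 − 1(92.58) − 1(370.3) = 189.1
  B: 2900 − 2(92.58) − 1(370.3) = 2344
  E: 0 + 2(92.58) = 185.2
  G: 0 + 2(370.3) = 740.7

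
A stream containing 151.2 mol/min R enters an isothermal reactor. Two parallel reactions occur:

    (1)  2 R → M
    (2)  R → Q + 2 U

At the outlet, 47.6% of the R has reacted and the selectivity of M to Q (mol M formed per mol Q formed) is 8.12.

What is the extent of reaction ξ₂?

ξ₂ = 4.17 mol/min

Conversion of R: R consumed = 0.476 × 151.2 = 71.97 mol/min = 2ξ₁ + 1ξ₂.
Selectivity: 1ξ₁ / (1ξ₂) = 8.12 → ξ₁ = 8.12 ξ₂.
Substitute: (2·8.12 + 1) ξ₂ = 71.97 → ξ₂ = 4.175 mol/min, ξ₁ = 33.9 mol/min.
Outlet amounts (n = n₀ + Σ ν·ξ):
  R: 151.2 − 2(33.9) − 1(4.175) = 79.23
  M: 0 + 1(33.9) = 33.9
  Q: 0 + 1(4.175) = 4.175
  U: 0 + 2(4.175) = 8.349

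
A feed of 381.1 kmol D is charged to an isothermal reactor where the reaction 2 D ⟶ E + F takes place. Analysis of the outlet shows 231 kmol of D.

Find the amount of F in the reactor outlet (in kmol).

For D: n = n₀ − 2ξ → 231 = 381.1 − 2ξ, giving ξ = 75.05 kmol.
Outlet amounts (n = n₀ + ν ξ):
  D: 381.1 − 2(75.05) = 231
  E: 0 + 1(75.05) = 75.05
  F: 0 + 1(75.05) = 75.05

75.1 kmol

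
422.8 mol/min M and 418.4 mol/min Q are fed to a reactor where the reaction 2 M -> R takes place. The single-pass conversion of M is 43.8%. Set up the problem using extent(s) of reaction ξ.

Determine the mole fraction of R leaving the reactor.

0.124

M reacted = 0.438 × 422.8 = 185.2 mol/min; ν_M = −2, so ξ = 185.2/2 = 92.59 mol/min.
Outlet amounts (n = n₀ + ν ξ):
  M: 422.8 − 2(92.59) = 237.6
  R: 0 + 1(92.59) = 92.59
  Q: 418.4 (inert)
Total out = 748.6 mol/min; y_R = 92.59 / 748.6 = 0.1237.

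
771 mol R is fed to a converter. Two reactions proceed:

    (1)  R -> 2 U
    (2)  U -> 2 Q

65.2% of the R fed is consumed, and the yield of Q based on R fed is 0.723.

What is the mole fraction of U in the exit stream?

Conversion of R: R consumed = 1ξ₁ = 0.652 × 771 → ξ₁ = 502.7 mol.
Yield of Q: 2ξ₂ / 771 = 0.723 → ξ₂ = 278.7 mol.
Outlet amounts (n = n₀ + Σ ν·ξ):
  R: 771 − 1(502.7) = 268.3
  U: 0 + 2(502.7) − 1(278.7) = 726.7
  Q: 0 + 2(278.7) = 557.4
Total out = 1552 mol; y_U = 726.7 / 1552 = 0.4681.

0.468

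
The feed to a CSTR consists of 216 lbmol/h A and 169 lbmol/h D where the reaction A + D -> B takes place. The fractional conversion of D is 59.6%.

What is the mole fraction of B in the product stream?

0.354

D reacted = 0.596 × 169 = 100.7 lbmol/h; ν_D = −1, so ξ = 100.7/1 = 100.7 lbmol/h.
Outlet amounts (n = n₀ + ν ξ):
  A: 216 − 1(100.7) = 115.3
  D: 169 − 1(100.7) = 68.28
  B: 0 + 1(100.7) = 100.7
Total out = 284.3 lbmol/h; y_B = 100.7 / 284.3 = 0.3543.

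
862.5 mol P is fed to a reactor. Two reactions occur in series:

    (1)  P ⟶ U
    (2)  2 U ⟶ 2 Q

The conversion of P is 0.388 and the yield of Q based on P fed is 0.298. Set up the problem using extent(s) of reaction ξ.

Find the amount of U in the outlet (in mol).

Conversion of P: P consumed = 1ξ₁ = 0.388 × 862.5 → ξ₁ = 334.7 mol.
Yield of Q: 2ξ₂ / 862.5 = 0.298 → ξ₂ = 128.5 mol.
Outlet amounts (n = n₀ + Σ ν·ξ):
  P: 862.5 − 1(334.7) = 527.8
  U: 0 + 1(334.7) − 2(128.5) = 77.63
  Q: 0 + 2(128.5) = 257

77.6 mol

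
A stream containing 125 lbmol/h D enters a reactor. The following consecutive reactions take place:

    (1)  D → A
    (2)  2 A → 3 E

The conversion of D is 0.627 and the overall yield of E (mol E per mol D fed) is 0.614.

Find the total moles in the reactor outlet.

Conversion of D: D consumed = 1ξ₁ = 0.627 × 125 → ξ₁ = 78.38 lbmol/h.
Yield of E: 3ξ₂ / 125 = 0.614 → ξ₂ = 25.58 lbmol/h.
Outlet amounts (n = n₀ + Σ ν·ξ):
  D: 125 − 1(78.38) = 46.62
  A: 0 + 1(78.38) − 2(25.58) = 27.21
  E: 0 + 3(25.58) = 76.75
Total out = 46.62 + 27.21 + 76.75 = 150.6 lbmol/h.

151 lbmol/h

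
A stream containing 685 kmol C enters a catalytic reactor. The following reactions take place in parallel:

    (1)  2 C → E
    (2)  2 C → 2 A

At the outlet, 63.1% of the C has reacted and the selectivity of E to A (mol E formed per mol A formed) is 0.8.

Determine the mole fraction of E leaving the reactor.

Conversion of C: C consumed = 0.631 × 685 = 432.2 kmol = 2ξ₁ + 2ξ₂.
Selectivity: 1ξ₁ / (2ξ₂) = 0.8 → ξ₁ = 1.6 ξ₂.
Substitute: (2·1.6 + 2) ξ₂ = 432.2 → ξ₂ = 83.12 kmol, ξ₁ = 133 kmol.
Outlet amounts (n = n₀ + Σ ν·ξ):
  C: 685 − 2(133) − 2(83.12) = 252.8
  E: 0 + 1(133) = 133
  A: 0 + 2(83.12) = 166.2
Total out = 552 kmol; y_E = 133 / 552 = 0.2409.

0.241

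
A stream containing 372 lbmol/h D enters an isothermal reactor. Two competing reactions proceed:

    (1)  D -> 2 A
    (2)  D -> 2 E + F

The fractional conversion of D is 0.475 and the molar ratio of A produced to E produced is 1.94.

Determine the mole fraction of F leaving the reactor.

0.0987

Conversion of D: D consumed = 0.475 × 372 = 176.7 lbmol/h = 1ξ₁ + 1ξ₂.
Selectivity: 2ξ₁ / (2ξ₂) = 1.94 → ξ₁ = 1.94 ξ₂.
Substitute: (1·1.94 + 1) ξ₂ = 176.7 → ξ₂ = 60.1 lbmol/h, ξ₁ = 116.6 lbmol/h.
Outlet amounts (n = n₀ + Σ ν·ξ):
  D: 372 − 1(116.6) − 1(60.1) = 195.3
  A: 0 + 2(116.6) = 233.2
  E: 0 + 2(60.1) = 120.2
  F: 0 + 1(60.1) = 60.1
Total out = 608.8 lbmol/h; y_F = 60.1 / 608.8 = 0.09872.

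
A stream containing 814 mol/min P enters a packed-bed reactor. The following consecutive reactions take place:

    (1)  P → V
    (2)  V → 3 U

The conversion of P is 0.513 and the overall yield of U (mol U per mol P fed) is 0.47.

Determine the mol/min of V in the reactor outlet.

290 mol/min

Conversion of P: P consumed = 1ξ₁ = 0.513 × 814 → ξ₁ = 417.6 mol/min.
Yield of U: 3ξ₂ / 814 = 0.47 → ξ₂ = 127.5 mol/min.
Outlet amounts (n = n₀ + Σ ν·ξ):
  P: 814 − 1(417.6) = 396.4
  V: 0 + 1(417.6) − 1(127.5) = 290.1
  U: 0 + 3(127.5) = 382.6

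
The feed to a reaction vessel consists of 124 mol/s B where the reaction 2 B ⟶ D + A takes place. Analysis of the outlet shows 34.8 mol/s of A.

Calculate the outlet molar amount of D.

For A: n = n₀ + 1ξ → 34.8 = 0 + 1ξ, giving ξ = 34.8 mol/s.
Outlet amounts (n = n₀ + ν ξ):
  B: 124 − 2(34.8) = 54.4
  D: 0 + 1(34.8) = 34.8
  A: 0 + 1(34.8) = 34.8

34.8 mol/s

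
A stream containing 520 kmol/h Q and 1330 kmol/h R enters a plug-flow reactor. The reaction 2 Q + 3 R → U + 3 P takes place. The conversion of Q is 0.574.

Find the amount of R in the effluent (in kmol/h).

Q reacted = 0.574 × 520 = 298.5 kmol/h; ν_Q = −2, so ξ = 298.5/2 = 149.2 kmol/h.
Outlet amounts (n = n₀ + ν ξ):
  Q: 520 − 2(149.2) = 221.5
  R: 1330 − 3(149.2) = 882.3
  U: 0 + 1(149.2) = 149.2
  P: 0 + 3(149.2) = 447.7

882 kmol/h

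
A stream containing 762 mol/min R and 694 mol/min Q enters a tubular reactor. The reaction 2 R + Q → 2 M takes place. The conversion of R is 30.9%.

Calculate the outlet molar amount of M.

235 mol/min

R reacted = 0.309 × 762 = 235.5 mol/min; ν_R = −2, so ξ = 235.5/2 = 117.7 mol/min.
Outlet amounts (n = n₀ + ν ξ):
  R: 762 − 2(117.7) = 526.5
  Q: 694 − 1(117.7) = 576.3
  M: 0 + 2(117.7) = 235.5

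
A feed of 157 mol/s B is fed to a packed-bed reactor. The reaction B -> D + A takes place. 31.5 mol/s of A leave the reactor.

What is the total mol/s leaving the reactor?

188 mol/s

For A: n = n₀ + 1ξ → 31.5 = 0 + 1ξ, giving ξ = 31.5 mol/s.
Outlet amounts (n = n₀ + ν ξ):
  B: 157 − 1(31.5) = 125.5
  D: 0 + 1(31.5) = 31.5
  A: 0 + 1(31.5) = 31.5
Total out = 125.5 + 31.5 + 31.5 = 188.5 mol/s.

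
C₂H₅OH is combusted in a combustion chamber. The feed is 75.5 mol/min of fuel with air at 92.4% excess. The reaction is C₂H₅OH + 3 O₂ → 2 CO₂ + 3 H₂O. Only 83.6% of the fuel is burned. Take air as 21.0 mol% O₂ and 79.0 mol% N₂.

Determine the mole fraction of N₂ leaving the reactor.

0.741

Stoichiometric O₂ = 3 × 75.5 = 226.5 mol/min; O₂ fed = 226.5 × 1.924 = 435.8 mol/min.
N₂ fed = 435.8 × 79/21 = 1639 mol/min.
Fuel reacted = 0.836 × 75.5 → ξ = 63.12 mol/min.
Outlet (n = n₀ + ν ξ):
  C₂H₅OH: 75.5 − 1(63.12) = 12.38
  O₂: 435.8 − 3(63.12) = 246.4
  N₂: 1639 (inert)
  CO₂: 0 + 2(63.12) = 126.2
  H₂O: 0 + 3(63.12) = 189.4
Total out = 2214 mol/min; y_N₂ = 1639 / 2214 = 0.7405.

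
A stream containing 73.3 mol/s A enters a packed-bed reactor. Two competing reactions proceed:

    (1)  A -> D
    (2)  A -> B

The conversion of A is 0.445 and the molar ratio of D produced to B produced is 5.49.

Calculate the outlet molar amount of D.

27.6 mol/s

Conversion of A: A consumed = 0.445 × 73.3 = 32.62 mol/s = 1ξ₁ + 1ξ₂.
Selectivity: 1ξ₁ / (1ξ₂) = 5.49 → ξ₁ = 5.49 ξ₂.
Substitute: (1·5.49 + 1) ξ₂ = 32.62 → ξ₂ = 5.026 mol/s, ξ₁ = 27.59 mol/s.
Outlet amounts (n = n₀ + Σ ν·ξ):
  A: 73.3 − 1(27.59) − 1(5.026) = 40.68
  D: 0 + 1(27.59) = 27.59
  B: 0 + 1(5.026) = 5.026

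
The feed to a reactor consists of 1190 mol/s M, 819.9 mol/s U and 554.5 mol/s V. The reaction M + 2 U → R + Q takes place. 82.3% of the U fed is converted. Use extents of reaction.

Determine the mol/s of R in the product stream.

U reacted = 0.823 × 819.9 = 674.8 mol/s; ν_U = −2, so ξ = 674.8/2 = 337.4 mol/s.
Outlet amounts (n = n₀ + ν ξ):
  M: 1190 − 1(337.4) = 852.6
  U: 819.9 − 2(337.4) = 145.1
  R: 0 + 1(337.4) = 337.4
  Q: 0 + 1(337.4) = 337.4
  V: 554.5 (inert)

337 mol/s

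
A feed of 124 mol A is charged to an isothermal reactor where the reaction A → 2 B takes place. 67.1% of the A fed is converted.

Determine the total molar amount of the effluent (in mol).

A reacted = 0.671 × 124 = 83.2 mol; ν_A = −1, so ξ = 83.2/1 = 83.2 mol.
Outlet amounts (n = n₀ + ν ξ):
  A: 124 − 1(83.2) = 40.8
  B: 0 + 2(83.2) = 166.4
Total out = 40.8 + 166.4 = 207.2 mol.

207 mol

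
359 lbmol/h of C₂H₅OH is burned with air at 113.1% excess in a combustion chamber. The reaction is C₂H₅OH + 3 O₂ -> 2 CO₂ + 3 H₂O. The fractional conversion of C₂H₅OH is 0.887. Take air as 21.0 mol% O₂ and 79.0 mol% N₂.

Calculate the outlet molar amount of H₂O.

955 lbmol/h

Stoichiometric O₂ = 3 × 359 = 1077 lbmol/h; O₂ fed = 1077 × 2.131 = 2295 lbmol/h.
N₂ fed = 2295 × 79/21 = 8634 lbmol/h.
Fuel reacted = 0.887 × 359 → ξ = 318.4 lbmol/h.
Outlet (n = n₀ + ν ξ):
  C₂H₅OH: 359 − 1(318.4) = 40.57
  O₂: 2295 − 3(318.4) = 1340
  N₂: 8634 (inert)
  CO₂: 0 + 2(318.4) = 636.9
  H₂O: 0 + 3(318.4) = 955.3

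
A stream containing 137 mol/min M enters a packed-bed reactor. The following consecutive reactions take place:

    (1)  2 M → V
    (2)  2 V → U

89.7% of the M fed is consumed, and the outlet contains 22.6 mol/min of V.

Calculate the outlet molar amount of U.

19.4 mol/min

Conversion of M: M consumed = 2ξ₁ = 0.897 × 137 → ξ₁ = 61.44 mol/min.
V balance: n_V = 0 + 1ξ₁ − 2ξ₂ = 22.6 → ξ₂ = (1·61.44 − 22.6)/2 = 19.42 mol/min.
Outlet amounts (n = n₀ + Σ ν·ξ):
  M: 137 − 2(61.44) = 14.11
  V: 0 + 1(61.44) − 2(19.42) = 22.6
  U: 0 + 1(19.42) = 19.42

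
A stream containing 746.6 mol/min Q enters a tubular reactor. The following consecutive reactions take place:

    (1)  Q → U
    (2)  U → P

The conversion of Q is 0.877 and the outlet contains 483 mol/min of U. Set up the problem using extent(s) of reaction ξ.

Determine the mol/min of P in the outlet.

172 mol/min

Conversion of Q: Q consumed = 1ξ₁ = 0.877 × 746.6 → ξ₁ = 654.8 mol/min.
U balance: n_U = 0 + 1ξ₁ − 1ξ₂ = 483 → ξ₂ = (1·654.8 − 483)/1 = 171.8 mol/min.
Outlet amounts (n = n₀ + Σ ν·ξ):
  Q: 746.6 − 1(654.8) = 91.83
  U: 0 + 1(654.8) − 1(171.8) = 483
  P: 0 + 1(171.8) = 171.8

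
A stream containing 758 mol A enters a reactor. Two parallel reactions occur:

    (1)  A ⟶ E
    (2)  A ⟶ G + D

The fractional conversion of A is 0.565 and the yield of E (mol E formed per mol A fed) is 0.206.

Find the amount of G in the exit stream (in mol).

Yield of E: 1ξ₁ / 758 = 0.206 → ξ₁ = 156.1 mol.
Conversion of A: 1ξ₁ + 1ξ₂ = 0.565 × 758 = 428.3 → ξ₂ = 272.1 mol.
Outlet amounts (n = n₀ + Σ ν·ξ):
  A: 758 − 1(156.1) − 1(272.1) = 329.7
  E: 0 + 1(156.1) = 156.1
  G: 0 + 1(272.1) = 272.1
  D: 0 + 1(272.1) = 272.1

272 mol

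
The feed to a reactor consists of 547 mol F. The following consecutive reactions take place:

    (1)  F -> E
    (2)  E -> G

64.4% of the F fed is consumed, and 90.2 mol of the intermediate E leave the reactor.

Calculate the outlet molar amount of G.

262 mol

Conversion of F: F consumed = 1ξ₁ = 0.644 × 547 → ξ₁ = 352.3 mol.
E balance: n_E = 0 + 1ξ₁ − 1ξ₂ = 90.2 → ξ₂ = (1·352.3 − 90.2)/1 = 262.1 mol.
Outlet amounts (n = n₀ + Σ ν·ξ):
  F: 547 − 1(352.3) = 194.7
  E: 0 + 1(352.3) − 1(262.1) = 90.2
  G: 0 + 1(262.1) = 262.1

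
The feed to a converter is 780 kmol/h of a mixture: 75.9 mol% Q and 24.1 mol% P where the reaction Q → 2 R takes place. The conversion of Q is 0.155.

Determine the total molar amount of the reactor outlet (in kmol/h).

872 kmol/h

Q reacted = 0.155 × 592 = 91.76 kmol/h; ν_Q = −1, so ξ = 91.76/1 = 91.76 kmol/h.
Outlet amounts (n = n₀ + ν ξ):
  Q: 592 − 1(91.76) = 500.3
  R: 0 + 2(91.76) = 183.5
  P: 188 (inert)
Total out = 500.3 + 183.5 + 188 = 871.8 kmol/h.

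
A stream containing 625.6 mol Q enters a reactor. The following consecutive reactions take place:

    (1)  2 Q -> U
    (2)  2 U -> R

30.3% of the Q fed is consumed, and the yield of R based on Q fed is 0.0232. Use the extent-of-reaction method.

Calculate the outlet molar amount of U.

Conversion of Q: Q consumed = 2ξ₁ = 0.303 × 625.6 → ξ₁ = 94.78 mol.
Yield of R: 1ξ₂ / 625.6 = 0.0232 → ξ₂ = 14.51 mol.
Outlet amounts (n = n₀ + Σ ν·ξ):
  Q: 625.6 − 2(94.78) = 436
  U: 0 + 1(94.78) − 2(14.51) = 65.75
  R: 0 + 1(14.51) = 14.51

65.8 mol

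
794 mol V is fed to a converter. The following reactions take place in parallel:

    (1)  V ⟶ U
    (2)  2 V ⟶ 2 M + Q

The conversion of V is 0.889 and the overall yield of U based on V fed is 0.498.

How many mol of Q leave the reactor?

Yield of U: 1ξ₁ / 794 = 0.498 → ξ₁ = 395.4 mol.
Conversion of V: 1ξ₁ + 2ξ₂ = 0.889 × 794 = 705.9 → ξ₂ = 155.2 mol.
Outlet amounts (n = n₀ + Σ ν·ξ):
  V: 794 − 1(395.4) − 2(155.2) = 88.13
  U: 0 + 1(395.4) = 395.4
  M: 0 + 2(155.2) = 310.5
  Q: 0 + 1(155.2) = 155.2

155 mol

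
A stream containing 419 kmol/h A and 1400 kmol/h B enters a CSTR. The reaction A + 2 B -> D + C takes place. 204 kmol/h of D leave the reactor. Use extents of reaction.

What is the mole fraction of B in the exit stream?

For D: n = n₀ + 1ξ → 204 = 0 + 1ξ, giving ξ = 204 kmol/h.
Outlet amounts (n = n₀ + ν ξ):
  A: 419 − 1(204) = 215
  B: 1400 − 2(204) = 992
  D: 0 + 1(204) = 204
  C: 0 + 1(204) = 204
Total out = 1615 kmol/h; y_B = 992 / 1615 = 0.6142.

0.614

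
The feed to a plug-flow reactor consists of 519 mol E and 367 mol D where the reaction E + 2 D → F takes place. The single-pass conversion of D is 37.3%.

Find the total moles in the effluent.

749 mol

D reacted = 0.373 × 367 = 136.9 mol; ν_D = −2, so ξ = 136.9/2 = 68.45 mol.
Outlet amounts (n = n₀ + ν ξ):
  E: 519 − 1(68.45) = 450.6
  D: 367 − 2(68.45) = 230.1
  F: 0 + 1(68.45) = 68.45
Total out = 450.6 + 230.1 + 68.45 = 749.1 mol.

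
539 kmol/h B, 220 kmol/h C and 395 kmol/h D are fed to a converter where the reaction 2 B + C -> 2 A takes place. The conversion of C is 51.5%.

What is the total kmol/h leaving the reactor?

1040 kmol/h

C reacted = 0.515 × 220 = 113.3 kmol/h; ν_C = −1, so ξ = 113.3/1 = 113.3 kmol/h.
Outlet amounts (n = n₀ + ν ξ):
  B: 539 − 2(113.3) = 312.4
  C: 220 − 1(113.3) = 106.7
  A: 0 + 2(113.3) = 226.6
  D: 395 (inert)
Total out = 312.4 + 106.7 + 226.6 + 395 = 1041 kmol/h.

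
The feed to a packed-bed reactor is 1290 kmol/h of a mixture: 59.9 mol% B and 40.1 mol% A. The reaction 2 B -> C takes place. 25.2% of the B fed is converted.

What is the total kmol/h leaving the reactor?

1190 kmol/h

B reacted = 0.252 × 772.7 = 194.7 kmol/h; ν_B = −2, so ξ = 194.7/2 = 97.36 kmol/h.
Outlet amounts (n = n₀ + ν ξ):
  B: 772.7 − 2(97.36) = 578
  C: 0 + 1(97.36) = 97.36
  A: 517.3 (inert)
Total out = 578 + 97.36 + 517.3 = 1193 kmol/h.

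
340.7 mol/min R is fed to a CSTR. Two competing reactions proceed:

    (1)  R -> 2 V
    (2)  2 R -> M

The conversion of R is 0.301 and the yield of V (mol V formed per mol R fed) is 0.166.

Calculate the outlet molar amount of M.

Yield of V: 2ξ₁ / 340.7 = 0.166 → ξ₁ = 28.28 mol/min.
Conversion of R: 1ξ₁ + 2ξ₂ = 0.301 × 340.7 = 102.6 → ξ₂ = 37.14 mol/min.
Outlet amounts (n = n₀ + Σ ν·ξ):
  R: 340.7 − 1(28.28) − 2(37.14) = 238.1
  V: 0 + 2(28.28) = 56.56
  M: 0 + 1(37.14) = 37.14

37.1 mol/min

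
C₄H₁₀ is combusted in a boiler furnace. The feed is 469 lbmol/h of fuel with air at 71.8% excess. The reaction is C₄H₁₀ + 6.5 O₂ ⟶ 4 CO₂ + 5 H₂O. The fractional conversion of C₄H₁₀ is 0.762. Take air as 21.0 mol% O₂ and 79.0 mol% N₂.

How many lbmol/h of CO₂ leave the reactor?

Stoichiometric O₂ = 6.5 × 469 = 3048 lbmol/h; O₂ fed = 3048 × 1.718 = 5237 lbmol/h.
N₂ fed = 5237 × 79/21 = 19700 lbmol/h.
Fuel reacted = 0.762 × 469 → ξ = 357.4 lbmol/h.
Outlet (n = n₀ + ν ξ):
  C₄H₁₀: 469 − 1(357.4) = 111.6
  O₂: 5237 − 6.5(357.4) = 2914
  N₂: 19700 (inert)
  CO₂: 0 + 4(357.4) = 1430
  H₂O: 0 + 5(357.4) = 1787

1430 lbmol/h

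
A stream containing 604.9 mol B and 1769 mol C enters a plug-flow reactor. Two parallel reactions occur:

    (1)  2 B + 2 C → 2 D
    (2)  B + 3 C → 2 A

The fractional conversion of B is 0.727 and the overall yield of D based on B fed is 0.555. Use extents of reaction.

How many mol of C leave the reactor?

1120 mol

Yield of D: 2ξ₁ / 604.9 = 0.555 → ξ₁ = 167.9 mol.
Conversion of B: 2ξ₁ + 1ξ₂ = 0.727 × 604.9 = 439.8 → ξ₂ = 104 mol.
Outlet amounts (n = n₀ + Σ ν·ξ):
  B: 604.9 − 2(167.9) − 1(104) = 165.1
  C: 1769 − 2(167.9) − 3(104) = 1121
  D: 0 + 2(167.9) = 335.7
  A: 0 + 2(104) = 208.1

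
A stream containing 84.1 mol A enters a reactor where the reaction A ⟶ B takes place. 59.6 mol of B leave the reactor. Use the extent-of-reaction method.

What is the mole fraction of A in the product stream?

For B: n = n₀ + 1ξ → 59.6 = 0 + 1ξ, giving ξ = 59.6 mol.
Outlet amounts (n = n₀ + ν ξ):
  A: 84.1 − 1(59.6) = 24.5
  B: 0 + 1(59.6) = 59.6
Total out = 84.1 mol; y_A = 24.5 / 84.1 = 0.2913.

0.291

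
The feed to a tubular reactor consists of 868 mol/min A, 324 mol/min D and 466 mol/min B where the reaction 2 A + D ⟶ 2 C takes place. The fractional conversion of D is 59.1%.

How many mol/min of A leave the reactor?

D reacted = 0.591 × 324 = 191.5 mol/min; ν_D = −1, so ξ = 191.5/1 = 191.5 mol/min.
Outlet amounts (n = n₀ + ν ξ):
  A: 868 − 2(191.5) = 485
  D: 324 − 1(191.5) = 132.5
  C: 0 + 2(191.5) = 383
  B: 466 (inert)

485 mol/min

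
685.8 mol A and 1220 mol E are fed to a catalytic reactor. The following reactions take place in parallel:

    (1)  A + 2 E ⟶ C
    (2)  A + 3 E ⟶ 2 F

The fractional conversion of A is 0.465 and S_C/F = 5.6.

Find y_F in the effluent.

0.0412

Conversion of A: A consumed = 0.465 × 685.8 = 318.9 mol = 1ξ₁ + 1ξ₂.
Selectivity: 1ξ₁ / (2ξ₂) = 5.6 → ξ₁ = 11.2 ξ₂.
Substitute: (1·11.2 + 1) ξ₂ = 318.9 → ξ₂ = 26.14 mol, ξ₁ = 292.8 mol.
Outlet amounts (n = n₀ + Σ ν·ξ):
  A: 685.8 − 1(292.8) − 1(26.14) = 366.9
  E: 1220 − 2(292.8) − 3(26.14) = 556.1
  C: 0 + 1(292.8) = 292.8
  F: 0 + 2(26.14) = 52.28
Total out = 1268 mol; y_F = 52.28 / 1268 = 0.04123.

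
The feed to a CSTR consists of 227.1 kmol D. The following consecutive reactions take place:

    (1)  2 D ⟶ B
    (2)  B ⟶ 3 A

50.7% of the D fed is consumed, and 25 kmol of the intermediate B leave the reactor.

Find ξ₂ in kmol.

ξ₂ = 32.6 kmol

Conversion of D: D consumed = 2ξ₁ = 0.507 × 227.1 → ξ₁ = 57.57 kmol.
B balance: n_B = 0 + 1ξ₁ − 1ξ₂ = 25 → ξ₂ = (1·57.57 − 25)/1 = 32.57 kmol.
Outlet amounts (n = n₀ + Σ ν·ξ):
  D: 227.1 − 2(57.57) = 112
  B: 0 + 1(57.57) − 1(32.57) = 25
  A: 0 + 3(32.57) = 97.71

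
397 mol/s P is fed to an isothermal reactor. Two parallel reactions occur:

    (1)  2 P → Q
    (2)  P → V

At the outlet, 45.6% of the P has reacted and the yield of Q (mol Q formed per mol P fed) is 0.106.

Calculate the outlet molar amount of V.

Yield of Q: 1ξ₁ / 397 = 0.106 → ξ₁ = 42.08 mol/s.
Conversion of P: 2ξ₁ + 1ξ₂ = 0.456 × 397 = 181 → ξ₂ = 96.87 mol/s.
Outlet amounts (n = n₀ + Σ ν·ξ):
  P: 397 − 2(42.08) − 1(96.87) = 216
  Q: 0 + 1(42.08) = 42.08
  V: 0 + 1(96.87) = 96.87

96.9 mol/s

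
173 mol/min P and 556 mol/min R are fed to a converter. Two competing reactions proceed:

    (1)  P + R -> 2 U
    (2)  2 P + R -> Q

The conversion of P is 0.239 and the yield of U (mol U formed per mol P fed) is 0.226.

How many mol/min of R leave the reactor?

Yield of U: 2ξ₁ / 173 = 0.226 → ξ₁ = 19.55 mol/min.
Conversion of P: 1ξ₁ + 2ξ₂ = 0.239 × 173 = 41.35 → ξ₂ = 10.9 mol/min.
Outlet amounts (n = n₀ + Σ ν·ξ):
  P: 173 − 1(19.55) − 2(10.9) = 131.7
  R: 556 − 1(19.55) − 1(10.9) = 525.6
  U: 0 + 2(19.55) = 39.1
  Q: 0 + 1(10.9) = 10.9

526 mol/min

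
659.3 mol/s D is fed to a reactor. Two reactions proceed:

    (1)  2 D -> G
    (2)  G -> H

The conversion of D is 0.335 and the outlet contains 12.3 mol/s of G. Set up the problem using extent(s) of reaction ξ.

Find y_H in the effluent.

0.179

Conversion of D: D consumed = 2ξ₁ = 0.335 × 659.3 → ξ₁ = 110.4 mol/s.
G balance: n_G = 0 + 1ξ₁ − 1ξ₂ = 12.3 → ξ₂ = (1·110.4 − 12.3)/1 = 98.13 mol/s.
Outlet amounts (n = n₀ + Σ ν·ξ):
  D: 659.3 − 2(110.4) = 438.4
  G: 0 + 1(110.4) − 1(98.13) = 12.3
  H: 0 + 1(98.13) = 98.13
Total out = 548.9 mol/s; y_H = 98.13 / 548.9 = 0.1788.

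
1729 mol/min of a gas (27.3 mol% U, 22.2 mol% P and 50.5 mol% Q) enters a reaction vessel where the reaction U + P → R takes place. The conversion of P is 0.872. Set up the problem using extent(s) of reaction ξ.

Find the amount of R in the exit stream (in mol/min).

P reacted = 0.872 × 383.8 = 334.7 mol/min; ν_P = −1, so ξ = 334.7/1 = 334.7 mol/min.
Outlet amounts (n = n₀ + ν ξ):
  U: 472 − 1(334.7) = 137.3
  P: 383.8 − 1(334.7) = 49.13
  R: 0 + 1(334.7) = 334.7
  Q: 873.1 (inert)

335 mol/min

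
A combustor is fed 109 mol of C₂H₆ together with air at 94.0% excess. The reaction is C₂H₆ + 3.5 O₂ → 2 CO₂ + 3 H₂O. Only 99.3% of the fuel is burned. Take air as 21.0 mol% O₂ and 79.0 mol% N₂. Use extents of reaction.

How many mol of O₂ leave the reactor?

361 mol

Stoichiometric O₂ = 3.5 × 109 = 381.5 mol; O₂ fed = 381.5 × 1.940 = 740.1 mol.
N₂ fed = 740.1 × 79/21 = 2784 mol.
Fuel reacted = 0.993 × 109 → ξ = 108.2 mol.
Outlet (n = n₀ + ν ξ):
  C₂H₆: 109 − 1(108.2) = 0.763
  O₂: 740.1 − 3.5(108.2) = 361.3
  N₂: 2784 (inert)
  CO₂: 0 + 2(108.2) = 216.5
  H₂O: 0 + 3(108.2) = 324.7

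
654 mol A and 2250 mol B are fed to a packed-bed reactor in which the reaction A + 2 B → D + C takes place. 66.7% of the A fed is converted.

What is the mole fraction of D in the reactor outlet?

0.177

A reacted = 0.667 × 654 = 436.2 mol; ν_A = −1, so ξ = 436.2/1 = 436.2 mol.
Outlet amounts (n = n₀ + ν ξ):
  A: 654 − 1(436.2) = 217.8
  B: 2250 − 2(436.2) = 1378
  D: 0 + 1(436.2) = 436.2
  C: 0 + 1(436.2) = 436.2
Total out = 2468 mol; y_D = 436.2 / 2468 = 0.1768.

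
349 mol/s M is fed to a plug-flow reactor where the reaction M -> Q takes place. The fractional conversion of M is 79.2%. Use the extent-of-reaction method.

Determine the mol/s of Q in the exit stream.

276 mol/s

M reacted = 0.792 × 349 = 276.4 mol/s; ν_M = −1, so ξ = 276.4/1 = 276.4 mol/s.
Outlet amounts (n = n₀ + ν ξ):
  M: 349 − 1(276.4) = 72.59
  Q: 0 + 1(276.4) = 276.4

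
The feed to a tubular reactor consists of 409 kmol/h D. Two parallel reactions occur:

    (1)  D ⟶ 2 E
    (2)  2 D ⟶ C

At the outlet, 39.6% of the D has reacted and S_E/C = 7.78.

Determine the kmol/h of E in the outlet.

Conversion of D: D consumed = 0.396 × 409 = 162 kmol/h = 1ξ₁ + 2ξ₂.
Selectivity: 2ξ₁ / (1ξ₂) = 7.78 → ξ₁ = 3.89 ξ₂.
Substitute: (1·3.89 + 2) ξ₂ = 162 → ξ₂ = 27.5 kmol/h, ξ₁ = 107 kmol/h.
Outlet amounts (n = n₀ + Σ ν·ξ):
  D: 409 − 1(107) − 2(27.5) = 247
  E: 0 + 2(107) = 213.9
  C: 0 + 1(27.5) = 27.5

214 kmol/h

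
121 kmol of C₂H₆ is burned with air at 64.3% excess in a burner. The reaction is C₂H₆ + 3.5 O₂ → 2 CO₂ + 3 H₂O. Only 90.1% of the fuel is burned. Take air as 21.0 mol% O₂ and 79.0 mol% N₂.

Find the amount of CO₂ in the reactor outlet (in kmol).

Stoichiometric O₂ = 3.5 × 121 = 423.5 kmol; O₂ fed = 423.5 × 1.643 = 695.8 kmol.
N₂ fed = 695.8 × 79/21 = 2618 kmol.
Fuel reacted = 0.901 × 121 → ξ = 109 kmol.
Outlet (n = n₀ + ν ξ):
  C₂H₆: 121 − 1(109) = 11.98
  O₂: 695.8 − 3.5(109) = 314.2
  N₂: 2618 (inert)
  CO₂: 0 + 2(109) = 218
  H₂O: 0 + 3(109) = 327.1

218 kmol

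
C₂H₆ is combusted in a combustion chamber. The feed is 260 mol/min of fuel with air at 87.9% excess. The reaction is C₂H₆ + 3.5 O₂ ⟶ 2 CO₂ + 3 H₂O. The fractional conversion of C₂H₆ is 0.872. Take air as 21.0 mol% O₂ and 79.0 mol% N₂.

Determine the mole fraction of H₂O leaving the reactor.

0.0799

Stoichiometric O₂ = 3.5 × 260 = 910 mol/min; O₂ fed = 910 × 1.879 = 1710 mol/min.
N₂ fed = 1710 × 79/21 = 6432 mol/min.
Fuel reacted = 0.872 × 260 → ξ = 226.7 mol/min.
Outlet (n = n₀ + ν ξ):
  C₂H₆: 260 − 1(226.7) = 33.28
  O₂: 1710 − 3.5(226.7) = 916.4
  N₂: 6432 (inert)
  CO₂: 0 + 2(226.7) = 453.4
  H₂O: 0 + 3(226.7) = 680.2
Total out = 8516 mol/min; y_H₂O = 680.2 / 8516 = 0.07987.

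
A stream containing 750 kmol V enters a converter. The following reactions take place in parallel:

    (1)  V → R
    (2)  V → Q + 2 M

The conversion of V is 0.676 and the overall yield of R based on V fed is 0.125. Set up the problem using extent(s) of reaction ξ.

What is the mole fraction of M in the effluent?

0.524

Yield of R: 1ξ₁ / 750 = 0.125 → ξ₁ = 93.75 kmol.
Conversion of V: 1ξ₁ + 1ξ₂ = 0.676 × 750 = 507 → ξ₂ = 413.3 kmol.
Outlet amounts (n = n₀ + Σ ν·ξ):
  V: 750 − 1(93.75) − 1(413.3) = 243
  R: 0 + 1(93.75) = 93.75
  Q: 0 + 1(413.3) = 413.3
  M: 0 + 2(413.3) = 826.5
Total out = 1576 kmol; y_M = 826.5 / 1576 = 0.5243.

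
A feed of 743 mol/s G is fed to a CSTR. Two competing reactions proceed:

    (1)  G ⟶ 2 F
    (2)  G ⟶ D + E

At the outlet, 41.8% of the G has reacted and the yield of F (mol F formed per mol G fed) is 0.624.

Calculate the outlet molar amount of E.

Yield of F: 2ξ₁ / 743 = 0.624 → ξ₁ = 231.8 mol/s.
Conversion of G: 1ξ₁ + 1ξ₂ = 0.418 × 743 = 310.6 → ξ₂ = 78.76 mol/s.
Outlet amounts (n = n₀ + Σ ν·ξ):
  G: 743 − 1(231.8) − 1(78.76) = 432.4
  F: 0 + 2(231.8) = 463.6
  D: 0 + 1(78.76) = 78.76
  E: 0 + 1(78.76) = 78.76

78.8 mol/s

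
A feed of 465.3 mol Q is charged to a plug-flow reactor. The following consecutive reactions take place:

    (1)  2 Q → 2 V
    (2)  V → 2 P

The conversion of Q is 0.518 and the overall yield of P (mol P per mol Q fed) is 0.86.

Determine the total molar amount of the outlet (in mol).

Conversion of Q: Q consumed = 2ξ₁ = 0.518 × 465.3 → ξ₁ = 120.5 mol.
Yield of P: 2ξ₂ / 465.3 = 0.86 → ξ₂ = 200.1 mol.
Outlet amounts (n = n₀ + Σ ν·ξ):
  Q: 465.3 − 2(120.5) = 224.3
  V: 0 + 2(120.5) − 1(200.1) = 40.95
  P: 0 + 2(200.1) = 400.2
Total out = 224.3 + 40.95 + 400.2 = 665.4 mol.

665 mol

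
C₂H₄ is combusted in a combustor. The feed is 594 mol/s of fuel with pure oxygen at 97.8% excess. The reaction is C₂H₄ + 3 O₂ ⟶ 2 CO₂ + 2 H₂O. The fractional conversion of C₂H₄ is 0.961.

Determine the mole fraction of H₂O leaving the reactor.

0.277

Stoichiometric O₂ = 3 × 594 = 1782 mol/s; O₂ fed = 1782 × 1.978 = 3525 mol/s.
Fuel reacted = 0.961 × 594 → ξ = 570.8 mol/s.
Outlet (n = n₀ + ν ξ):
  C₂H₄: 594 − 1(570.8) = 23.17
  O₂: 3525 − 3(570.8) = 1812
  CO₂: 0 + 2(570.8) = 1142
  H₂O: 0 + 2(570.8) = 1142
Total out = 4119 mol/s; y_H₂O = 1142 / 4119 = 0.2772.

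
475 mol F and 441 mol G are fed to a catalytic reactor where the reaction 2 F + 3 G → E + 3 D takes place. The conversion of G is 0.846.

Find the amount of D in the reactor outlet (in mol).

373 mol

G reacted = 0.846 × 441 = 373.1 mol; ν_G = −3, so ξ = 373.1/3 = 124.4 mol.
Outlet amounts (n = n₀ + ν ξ):
  F: 475 − 2(124.4) = 226.3
  G: 441 − 3(124.4) = 67.91
  E: 0 + 1(124.4) = 124.4
  D: 0 + 3(124.4) = 373.1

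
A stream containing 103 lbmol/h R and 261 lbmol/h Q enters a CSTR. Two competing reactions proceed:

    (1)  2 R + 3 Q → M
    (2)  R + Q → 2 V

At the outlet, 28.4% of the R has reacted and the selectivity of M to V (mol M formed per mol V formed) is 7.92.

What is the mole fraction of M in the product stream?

Conversion of R: R consumed = 0.284 × 103 = 29.25 lbmol/h = 2ξ₁ + 1ξ₂.
Selectivity: 1ξ₁ / (2ξ₂) = 7.92 → ξ₁ = 15.84 ξ₂.
Substitute: (2·15.84 + 1) ξ₂ = 29.25 → ξ₂ = 0.8951 lbmol/h, ξ₁ = 14.18 lbmol/h.
Outlet amounts (n = n₀ + Σ ν·ξ):
  R: 103 − 2(14.18) − 1(0.8951) = 73.75
  Q: 261 − 3(14.18) − 1(0.8951) = 217.6
  M: 0 + 1(14.18) = 14.18
  V: 0 + 2(0.8951) = 1.79
Total out = 307.3 lbmol/h; y_M = 14.18 / 307.3 = 0.04614.

0.0461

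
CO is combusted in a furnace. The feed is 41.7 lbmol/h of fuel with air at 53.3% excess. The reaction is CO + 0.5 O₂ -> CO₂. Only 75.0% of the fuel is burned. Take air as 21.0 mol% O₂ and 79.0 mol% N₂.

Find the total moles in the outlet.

Stoichiometric O₂ = 0.5 × 41.7 = 20.85 lbmol/h; O₂ fed = 20.85 × 1.533 = 31.96 lbmol/h.
N₂ fed = 31.96 × 79/21 = 120.2 lbmol/h.
Fuel reacted = 0.75 × 41.7 → ξ = 31.28 lbmol/h.
Outlet (n = n₀ + ν ξ):
  CO: 41.7 − 1(31.28) = 10.43
  O₂: 31.96 − 0.5(31.28) = 16.33
  N₂: 120.2 (inert)
  CO₂: 0 + 1(31.28) = 31.28
Total out = 10.43 + 16.33 + 120.2 + 31.28 = 178.3 lbmol/h.

178 lbmol/h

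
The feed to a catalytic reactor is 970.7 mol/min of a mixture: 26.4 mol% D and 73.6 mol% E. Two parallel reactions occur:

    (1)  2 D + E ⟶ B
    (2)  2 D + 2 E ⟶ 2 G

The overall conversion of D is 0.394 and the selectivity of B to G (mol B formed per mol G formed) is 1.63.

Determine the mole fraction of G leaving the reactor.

0.0273

Conversion of D: D consumed = 0.394 × 256.3 = 101 mol/min = 2ξ₁ + 2ξ₂.
Selectivity: 1ξ₁ / (2ξ₂) = 1.63 → ξ₁ = 3.26 ξ₂.
Substitute: (2·3.26 + 2) ξ₂ = 101 → ξ₂ = 11.85 mol/min, ξ₁ = 38.63 mol/min.
Outlet amounts (n = n₀ + Σ ν·ξ):
  D: 256.3 − 2(38.63) − 2(11.85) = 155.3
  E: 714.4 − 1(38.63) − 2(11.85) = 652.1
  B: 0 + 1(38.63) = 38.63
  G: 0 + 2(11.85) = 23.7
Total out = 869.7 mol/min; y_G = 23.7 / 869.7 = 0.02725.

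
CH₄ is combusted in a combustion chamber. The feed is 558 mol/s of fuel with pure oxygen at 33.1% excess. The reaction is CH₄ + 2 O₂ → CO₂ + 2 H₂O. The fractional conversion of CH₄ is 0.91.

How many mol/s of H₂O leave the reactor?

Stoichiometric O₂ = 2 × 558 = 1116 mol/s; O₂ fed = 1116 × 1.331 = 1485 mol/s.
Fuel reacted = 0.91 × 558 → ξ = 507.8 mol/s.
Outlet (n = n₀ + ν ξ):
  CH₄: 558 − 1(507.8) = 50.22
  O₂: 1485 − 2(507.8) = 469.8
  CO₂: 0 + 1(507.8) = 507.8
  H₂O: 0 + 2(507.8) = 1016

1020 mol/s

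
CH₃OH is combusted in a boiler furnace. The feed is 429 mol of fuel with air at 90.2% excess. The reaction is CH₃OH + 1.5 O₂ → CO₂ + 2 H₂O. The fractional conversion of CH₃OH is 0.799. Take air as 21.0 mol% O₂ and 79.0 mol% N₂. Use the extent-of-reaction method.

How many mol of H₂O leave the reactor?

Stoichiometric O₂ = 1.5 × 429 = 643.5 mol; O₂ fed = 643.5 × 1.902 = 1224 mol.
N₂ fed = 1224 × 79/21 = 4604 mol.
Fuel reacted = 0.799 × 429 → ξ = 342.8 mol.
Outlet (n = n₀ + ν ξ):
  CH₃OH: 429 − 1(342.8) = 86.23
  O₂: 1224 − 1.5(342.8) = 709.8
  N₂: 4604 (inert)
  CO₂: 0 + 1(342.8) = 342.8
  H₂O: 0 + 2(342.8) = 685.5

686 mol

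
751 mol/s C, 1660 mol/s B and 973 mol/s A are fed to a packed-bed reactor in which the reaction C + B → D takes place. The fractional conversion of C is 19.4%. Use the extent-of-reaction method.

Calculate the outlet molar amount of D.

C reacted = 0.194 × 751 = 145.7 mol/s; ν_C = −1, so ξ = 145.7/1 = 145.7 mol/s.
Outlet amounts (n = n₀ + ν ξ):
  C: 751 − 1(145.7) = 605.3
  B: 1660 − 1(145.7) = 1514
  D: 0 + 1(145.7) = 145.7
  A: 973 (inert)

146 mol/s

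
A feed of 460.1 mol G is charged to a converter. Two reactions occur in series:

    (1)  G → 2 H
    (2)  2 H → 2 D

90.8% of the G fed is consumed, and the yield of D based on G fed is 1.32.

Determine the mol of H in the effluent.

Conversion of G: G consumed = 1ξ₁ = 0.908 × 460.1 → ξ₁ = 417.8 mol.
Yield of D: 2ξ₂ / 460.1 = 1.32 → ξ₂ = 303.7 mol.
Outlet amounts (n = n₀ + Σ ν·ξ):
  G: 460.1 − 1(417.8) = 42.33
  H: 0 + 2(417.8) − 2(303.7) = 228.2
  D: 0 + 2(303.7) = 607.3

228 mol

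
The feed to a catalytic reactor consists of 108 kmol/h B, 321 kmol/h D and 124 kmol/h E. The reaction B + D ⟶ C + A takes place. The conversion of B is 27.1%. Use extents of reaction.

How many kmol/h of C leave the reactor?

B reacted = 0.271 × 108 = 29.27 kmol/h; ν_B = −1, so ξ = 29.27/1 = 29.27 kmol/h.
Outlet amounts (n = n₀ + ν ξ):
  B: 108 − 1(29.27) = 78.73
  D: 321 − 1(29.27) = 291.7
  C: 0 + 1(29.27) = 29.27
  A: 0 + 1(29.27) = 29.27
  E: 124 (inert)

29.3 kmol/h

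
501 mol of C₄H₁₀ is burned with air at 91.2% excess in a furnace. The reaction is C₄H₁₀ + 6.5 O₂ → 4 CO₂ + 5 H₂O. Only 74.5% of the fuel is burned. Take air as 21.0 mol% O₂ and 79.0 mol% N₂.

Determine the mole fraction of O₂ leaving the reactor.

Stoichiometric O₂ = 6.5 × 501 = 3256 mol; O₂ fed = 3256 × 1.912 = 6226 mol.
N₂ fed = 6226 × 79/21 = 23420 mol.
Fuel reacted = 0.745 × 501 → ξ = 373.2 mol.
Outlet (n = n₀ + ν ξ):
  C₄H₁₀: 501 − 1(373.2) = 127.8
  O₂: 6226 − 6.5(373.2) = 3800
  N₂: 23420 (inert)
  CO₂: 0 + 4(373.2) = 1493
  H₂O: 0 + 5(373.2) = 1866
Total out = 30710 mol; y_O₂ = 3800 / 30710 = 0.1237.

0.124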